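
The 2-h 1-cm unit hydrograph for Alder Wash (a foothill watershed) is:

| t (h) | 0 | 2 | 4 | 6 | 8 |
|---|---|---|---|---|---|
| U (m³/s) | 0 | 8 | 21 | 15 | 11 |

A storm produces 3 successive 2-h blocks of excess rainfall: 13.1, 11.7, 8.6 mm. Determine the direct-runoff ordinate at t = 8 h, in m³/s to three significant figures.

Q ≈ 50.0 m³/s

By discrete convolution, Q_j = Σ (P_i / 10 mm) · U_{j−i}.
At t = 8 h (j=4): Q = (13.1/10)·11 + (11.7/10)·15 + (8.6/10)·21 = 50.0 m³/s.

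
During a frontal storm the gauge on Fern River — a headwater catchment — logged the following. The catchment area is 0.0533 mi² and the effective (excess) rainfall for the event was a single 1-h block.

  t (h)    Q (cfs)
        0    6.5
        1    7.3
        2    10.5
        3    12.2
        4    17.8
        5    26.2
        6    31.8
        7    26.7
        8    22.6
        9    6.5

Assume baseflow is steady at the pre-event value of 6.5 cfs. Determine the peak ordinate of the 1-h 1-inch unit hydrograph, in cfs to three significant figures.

U_p ≈ 8.44 cfs

Direct runoff: 0.0, 0.8, 4.0, 5.7, 11.3, 19.7, 25.3, 20.2, 16.1, 0.0 cfs; ΣQ_DR = 103.1 cfs, peak = 25.3 cfs.
Runoff depth d = ΣQ_DR·Δt / A = 103.1 × 3600 / (0.0533 mi²) = 2.997 in.
The 1-inch UH is the DRH scaled by (1 in)/d, so U_p = 25.3 × 1/2.997 = 8.44 cfs.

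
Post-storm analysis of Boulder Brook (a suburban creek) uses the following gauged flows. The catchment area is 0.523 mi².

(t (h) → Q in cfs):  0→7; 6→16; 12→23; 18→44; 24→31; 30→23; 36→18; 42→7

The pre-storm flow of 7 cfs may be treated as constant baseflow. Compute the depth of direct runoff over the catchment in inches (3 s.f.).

d ≈ 2.01 in

Direct runoff: 0.0, 9.0, 16.0, 37.0, 24.0, 16.0, 11.0, 0.0 cfs; ΣQ_DR = 113.0 cfs.
V = ΣQ_DR · Δt = 113.0 × 21600 s = 2.441 × 10^6 ft³.
Over A = 0.523 mi², depth = V / A = 2.01 in.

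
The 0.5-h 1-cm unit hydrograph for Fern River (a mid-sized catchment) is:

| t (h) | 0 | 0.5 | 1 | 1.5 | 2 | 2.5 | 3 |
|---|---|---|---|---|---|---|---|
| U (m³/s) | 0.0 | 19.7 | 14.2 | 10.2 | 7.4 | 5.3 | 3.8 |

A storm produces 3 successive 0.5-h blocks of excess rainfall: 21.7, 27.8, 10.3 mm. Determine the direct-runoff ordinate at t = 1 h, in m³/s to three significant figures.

By discrete convolution, Q_j = Σ (P_i / 10 mm) · U_{j−i}.
At t = 1 h (j=2): Q = (21.7/10)·14.2 + (27.8/10)·19.7 + (10.3/10)·0.0 = 85.6 m³/s.

Q ≈ 85.6 m³/s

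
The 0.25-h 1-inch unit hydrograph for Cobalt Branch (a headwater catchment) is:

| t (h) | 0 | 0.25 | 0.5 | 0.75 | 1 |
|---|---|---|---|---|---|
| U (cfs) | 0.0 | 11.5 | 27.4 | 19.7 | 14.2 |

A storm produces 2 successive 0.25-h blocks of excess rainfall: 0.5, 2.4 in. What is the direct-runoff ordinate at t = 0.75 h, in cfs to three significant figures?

By discrete convolution, Q_j = Σ (P_i / 1 in) · U_{j−i}.
At t = 0.75 h (j=3): Q = (0.5/1)·19.7 + (2.4/1)·27.4 = 75.6 cfs.

Q ≈ 75.6 cfs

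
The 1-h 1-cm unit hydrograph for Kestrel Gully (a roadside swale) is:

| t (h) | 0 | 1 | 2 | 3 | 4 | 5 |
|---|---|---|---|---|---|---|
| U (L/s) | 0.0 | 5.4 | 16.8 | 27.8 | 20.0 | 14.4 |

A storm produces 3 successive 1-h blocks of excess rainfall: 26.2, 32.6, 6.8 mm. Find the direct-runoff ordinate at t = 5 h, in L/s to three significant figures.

Q ≈ 122 L/s

By discrete convolution, Q_j = Σ (P_i / 10 mm) · U_{j−i}.
At t = 5 h (j=5): Q = (26.2/10)·14.4 + (32.6/10)·20.0 + (6.8/10)·27.8 = 122 L/s.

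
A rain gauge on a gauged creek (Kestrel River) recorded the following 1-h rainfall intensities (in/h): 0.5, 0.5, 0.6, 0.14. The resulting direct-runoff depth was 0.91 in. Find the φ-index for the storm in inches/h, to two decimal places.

Only the 3 blocks with intensity above φ contribute runoff: 0.5, 0.5, 0.6 in/h.
Σ(I−φ)·Δt = d  ⇒  (0.5+0.5+0.6 − 3φ)·1 = 0.91
φ = (1.600 − 0.91/1) / 3 = 0.23 in/h.

φ ≈ 0.23 in/h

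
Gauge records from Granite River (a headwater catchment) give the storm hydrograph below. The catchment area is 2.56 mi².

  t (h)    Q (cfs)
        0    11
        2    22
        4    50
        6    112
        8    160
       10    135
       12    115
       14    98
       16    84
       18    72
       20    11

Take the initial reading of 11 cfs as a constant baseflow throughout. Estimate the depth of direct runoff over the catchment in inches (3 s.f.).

d ≈ 0.907 in

Direct runoff: 0.0, 11.0, 39.0, 101.0, 149.0, 124.0, 104.0, 87.0, 73.0, 61.0, 0.0 cfs; ΣQ_DR = 749.0 cfs.
V = ΣQ_DR · Δt = 749.0 × 7200 s = 5.393 × 10^6 ft³.
Over A = 2.56 mi², depth = V / A = 0.907 in.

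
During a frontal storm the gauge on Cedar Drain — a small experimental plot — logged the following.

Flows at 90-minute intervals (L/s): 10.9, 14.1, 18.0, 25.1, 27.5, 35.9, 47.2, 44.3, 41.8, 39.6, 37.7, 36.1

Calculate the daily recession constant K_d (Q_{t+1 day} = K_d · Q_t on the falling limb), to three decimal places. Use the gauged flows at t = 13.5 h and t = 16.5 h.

Between t = 13.5 h and t = 16.5 h the flow falls from 39.6 to 36.1 L/s over 2×1.5 h = 3 h.
Per-interval ratio K = (36.1/39.6)^(1/2) = 0.9548; K_d = K^(24/1.5) = 0.477.

K_d ≈ 0.477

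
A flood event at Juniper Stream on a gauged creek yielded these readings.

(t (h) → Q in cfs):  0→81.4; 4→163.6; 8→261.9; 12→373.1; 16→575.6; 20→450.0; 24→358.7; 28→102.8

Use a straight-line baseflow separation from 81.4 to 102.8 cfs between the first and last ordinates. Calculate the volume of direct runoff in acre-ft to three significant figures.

V ≈ 539 acre-ft

Direct-runoff ordinates (Q − Q_b): 0.00, 79.14, 174.39, 282.53, 481.97, 353.31, 258.96, 0.00 cfs.
ΣQ_DR = 1630 cfs.
With Δt = 4 h = 14400 s, V = ΣQ_DR · Δt = 1630 × 14400 = 2.35 × 10^7 ft³ = 539 acre-ft.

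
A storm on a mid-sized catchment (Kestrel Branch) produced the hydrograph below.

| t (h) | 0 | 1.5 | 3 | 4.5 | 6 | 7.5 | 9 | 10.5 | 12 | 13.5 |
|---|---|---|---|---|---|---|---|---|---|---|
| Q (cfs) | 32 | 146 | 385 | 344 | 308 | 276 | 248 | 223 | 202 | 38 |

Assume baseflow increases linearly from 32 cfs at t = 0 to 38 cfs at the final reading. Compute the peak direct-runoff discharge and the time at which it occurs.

Q_p = 351.67 cfs at t = 3 h

Subtracting baseflow gives direct-runoff ordinates: 0.00, 113.33, 351.67, 310.00, 273.33, 240.67, 212.00, 186.33, 164.67, 0.00 cfs.
The maximum is 351.67 cfs, occurring at the reading for t = 3 h.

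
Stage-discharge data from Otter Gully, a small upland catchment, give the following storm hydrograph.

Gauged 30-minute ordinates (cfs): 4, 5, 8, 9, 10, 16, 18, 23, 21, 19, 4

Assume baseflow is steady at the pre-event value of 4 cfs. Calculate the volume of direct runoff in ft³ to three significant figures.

V ≈ 1.67 × 10^5 ft³

Direct-runoff ordinates (Q − Q_b): 0.0, 1.0, 4.0, 5.0, 6.0, 12.0, 14.0, 19.0, 17.0, 15.0, 0.0 cfs.
ΣQ_DR = 93.00 cfs.
With Δt = 0.5 h = 1800 s, V = ΣQ_DR · Δt = 93.00 × 1800 = 1.67 × 10^5 ft³.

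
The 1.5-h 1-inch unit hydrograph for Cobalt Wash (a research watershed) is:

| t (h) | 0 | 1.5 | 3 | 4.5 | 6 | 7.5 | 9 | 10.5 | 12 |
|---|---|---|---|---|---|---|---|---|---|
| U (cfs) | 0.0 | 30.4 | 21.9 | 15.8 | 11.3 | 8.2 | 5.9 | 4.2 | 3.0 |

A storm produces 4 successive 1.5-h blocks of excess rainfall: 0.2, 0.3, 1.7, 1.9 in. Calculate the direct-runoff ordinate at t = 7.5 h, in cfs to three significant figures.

By discrete convolution, Q_j = Σ (P_i / 1 in) · U_{j−i}.
At t = 7.5 h (j=5): Q = (0.2/1)·8.2 + (0.3/1)·11.3 + (1.7/1)·15.8 + (1.9/1)·21.9 = 73.5 cfs.

Q ≈ 73.5 cfs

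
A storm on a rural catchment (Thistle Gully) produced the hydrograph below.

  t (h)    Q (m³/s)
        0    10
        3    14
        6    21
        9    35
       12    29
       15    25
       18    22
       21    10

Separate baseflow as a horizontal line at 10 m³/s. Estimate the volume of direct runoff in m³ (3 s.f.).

V ≈ 9.29 × 10^5 m³

Direct-runoff ordinates (Q − Q_b): 0.0, 4.0, 11.0, 25.0, 19.0, 15.0, 12.0, 0.0 m³/s.
ΣQ_DR = 86.00 m³/s.
With Δt = 3 h = 10800 s, V = ΣQ_DR · Δt = 86.00 × 10800 = 9.29 × 10^5 m³.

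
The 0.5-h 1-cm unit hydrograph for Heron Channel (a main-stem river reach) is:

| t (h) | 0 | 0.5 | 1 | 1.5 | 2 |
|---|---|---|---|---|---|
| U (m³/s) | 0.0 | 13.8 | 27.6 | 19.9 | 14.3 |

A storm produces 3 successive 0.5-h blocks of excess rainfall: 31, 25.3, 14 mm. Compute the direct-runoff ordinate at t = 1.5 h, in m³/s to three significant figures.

By discrete convolution, Q_j = Σ (P_i / 10 mm) · U_{j−i}.
At t = 1.5 h (j=3): Q = (31/10)·19.9 + (25.3/10)·27.6 + (14/10)·13.8 = 151 m³/s.

Q ≈ 151 m³/s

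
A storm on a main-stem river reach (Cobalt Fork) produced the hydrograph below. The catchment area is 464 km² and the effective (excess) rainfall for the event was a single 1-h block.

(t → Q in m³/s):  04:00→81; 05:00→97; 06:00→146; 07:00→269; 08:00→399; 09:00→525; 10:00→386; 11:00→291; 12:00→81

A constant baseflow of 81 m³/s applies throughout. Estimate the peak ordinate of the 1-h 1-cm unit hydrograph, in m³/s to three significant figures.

U_p ≈ 370 m³/s

Direct runoff: 0.0, 16.0, 65.0, 188.0, 318.0, 444.0, 305.0, 210.0, 0.0 m³/s; ΣQ_DR = 1546 m³/s, peak = 444.0 m³/s.
Runoff depth d = ΣQ_DR·Δt / A = 1546 × 3600 / (464 km²) = 11.99 mm.
The 1-cm UH is the DRH scaled by (10 mm)/d, so U_p = 444.0 × 10/11.99 = 370 m³/s.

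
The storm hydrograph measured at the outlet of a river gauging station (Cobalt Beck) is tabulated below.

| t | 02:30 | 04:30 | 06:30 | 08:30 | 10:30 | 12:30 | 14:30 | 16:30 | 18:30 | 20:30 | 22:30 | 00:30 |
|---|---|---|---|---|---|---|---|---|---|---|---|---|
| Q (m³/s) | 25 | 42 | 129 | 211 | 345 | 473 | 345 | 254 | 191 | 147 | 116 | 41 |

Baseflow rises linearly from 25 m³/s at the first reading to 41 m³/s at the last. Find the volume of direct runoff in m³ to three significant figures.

V ≈ 1.38 × 10^7 m³

Direct-runoff ordinates (Q − Q_b): 0.00, 15.55, 101.09, 181.64, 314.18, 440.73, 311.27, 218.82, 154.36, 108.91, 76.45, 0.00 m³/s.
ΣQ_DR = 1923 m³/s.
With Δt = 2 h = 7200 s, V = ΣQ_DR · Δt = 1923 × 7200 = 1.38 × 10^7 m³.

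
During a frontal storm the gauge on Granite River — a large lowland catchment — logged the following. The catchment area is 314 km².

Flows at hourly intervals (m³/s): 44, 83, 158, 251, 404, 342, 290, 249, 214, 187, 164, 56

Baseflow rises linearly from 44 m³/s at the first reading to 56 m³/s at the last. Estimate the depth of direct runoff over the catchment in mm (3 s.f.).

Direct runoff: 0.00, 37.91, 111.82, 203.73, 355.64, 292.55, 239.45, 197.36, 161.27, 133.18, 109.09, 0.00 m³/s; ΣQ_DR = 1842 m³/s.
V = ΣQ_DR · Δt = 1842 × 3600 s = 6.631 × 10^6 m³.
Over A = 314 km², depth = V / A = 21.1 mm.

d ≈ 21.1 mm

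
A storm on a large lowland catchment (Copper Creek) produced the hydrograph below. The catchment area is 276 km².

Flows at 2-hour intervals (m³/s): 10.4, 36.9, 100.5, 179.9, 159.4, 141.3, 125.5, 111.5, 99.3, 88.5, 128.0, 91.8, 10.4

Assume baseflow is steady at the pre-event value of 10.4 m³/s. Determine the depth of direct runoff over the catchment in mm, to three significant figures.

Direct runoff: 0.0, 26.5, 90.1, 169.5, 149.0, 130.9, 115.1, 101.1, 88.9, 78.1, 117.6, 81.4, 0.0 m³/s; ΣQ_DR = 1148 m³/s.
V = ΣQ_DR · Δt = 1148 × 7200 s = 8.267 × 10^6 m³.
Over A = 276 km², depth = V / A = 30.0 mm.

d ≈ 30.0 mm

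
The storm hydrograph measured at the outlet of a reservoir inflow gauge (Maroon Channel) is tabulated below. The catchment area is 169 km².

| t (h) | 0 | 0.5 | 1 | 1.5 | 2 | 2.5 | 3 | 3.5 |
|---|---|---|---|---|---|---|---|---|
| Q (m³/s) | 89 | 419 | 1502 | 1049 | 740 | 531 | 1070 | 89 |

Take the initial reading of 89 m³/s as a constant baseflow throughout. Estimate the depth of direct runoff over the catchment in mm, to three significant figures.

d ≈ 50.9 mm

Direct runoff: 0.0, 330.0, 1413.0, 960.0, 651.0, 442.0, 981.0, 0.0 m³/s; ΣQ_DR = 4777 m³/s.
V = ΣQ_DR · Δt = 4777 × 1800 s = 8.599 × 10^6 m³.
Over A = 169 km², depth = V / A = 50.9 mm.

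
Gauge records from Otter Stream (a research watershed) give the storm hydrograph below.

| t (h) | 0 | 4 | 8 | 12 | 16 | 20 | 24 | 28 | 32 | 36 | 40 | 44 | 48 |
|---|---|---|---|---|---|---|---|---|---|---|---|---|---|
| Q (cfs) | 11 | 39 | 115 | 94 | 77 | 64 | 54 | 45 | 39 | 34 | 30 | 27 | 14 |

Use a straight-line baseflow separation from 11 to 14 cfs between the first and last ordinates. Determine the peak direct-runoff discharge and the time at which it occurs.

Q_p = 103.50 cfs at t = 8 h

Subtracting baseflow gives direct-runoff ordinates: 0.00, 27.75, 103.50, 82.25, 65.00, 51.75, 41.50, 32.25, 26.00, 20.75, 16.50, 13.25, 0.00 cfs.
The maximum is 103.50 cfs, occurring at the reading for t = 8 h.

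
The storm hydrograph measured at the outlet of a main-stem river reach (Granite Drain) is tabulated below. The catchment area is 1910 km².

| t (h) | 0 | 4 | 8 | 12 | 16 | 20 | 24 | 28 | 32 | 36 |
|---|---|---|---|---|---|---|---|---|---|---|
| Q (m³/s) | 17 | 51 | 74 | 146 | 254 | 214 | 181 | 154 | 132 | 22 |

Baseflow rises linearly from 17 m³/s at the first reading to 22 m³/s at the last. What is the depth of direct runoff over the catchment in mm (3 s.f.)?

Direct runoff: 0.00, 33.44, 55.89, 127.33, 234.78, 194.22, 160.67, 133.11, 110.56, 0.00 m³/s; ΣQ_DR = 1050 m³/s.
V = ΣQ_DR · Δt = 1050 × 14400 s = 1.512 × 10^7 m³.
Over A = 1910 km², depth = V / A = 7.92 mm.

d ≈ 7.92 mm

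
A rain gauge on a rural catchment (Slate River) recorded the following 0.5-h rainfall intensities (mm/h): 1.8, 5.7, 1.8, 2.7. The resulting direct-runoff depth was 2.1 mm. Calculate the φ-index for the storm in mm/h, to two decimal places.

Only the 2 blocks with intensity above φ contribute runoff: 5.7, 2.7 mm/h.
Σ(I−φ)·Δt = d  ⇒  (5.7+2.7 − 2φ)·0.5 = 2.1
φ = (8.400 − 2.1/0.5) / 2 = 2.10 mm/h.

φ ≈ 2.10 mm/h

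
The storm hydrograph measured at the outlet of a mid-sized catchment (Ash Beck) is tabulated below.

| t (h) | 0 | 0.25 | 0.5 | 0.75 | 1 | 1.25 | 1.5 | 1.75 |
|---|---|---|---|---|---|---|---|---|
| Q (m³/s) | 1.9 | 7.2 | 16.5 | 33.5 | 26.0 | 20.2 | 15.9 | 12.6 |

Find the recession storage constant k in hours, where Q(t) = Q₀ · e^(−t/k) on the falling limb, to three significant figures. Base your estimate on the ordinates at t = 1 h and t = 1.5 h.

On the falling limb, Q drops from 26.0 to 15.9 m³/s between t = 1 h and t = 1.5 h (Δt = 0.5 h).
k = −Δt / ln(Q₂/Q₁) = −0.5 / ln(15.9/26.0) = 1.02 h.

k ≈ 1.02 h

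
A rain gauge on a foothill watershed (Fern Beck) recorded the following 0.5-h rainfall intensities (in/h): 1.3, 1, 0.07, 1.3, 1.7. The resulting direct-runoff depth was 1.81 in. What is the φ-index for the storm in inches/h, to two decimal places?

Only the 4 blocks with intensity above φ contribute runoff: 1.3, 1, 1.3, 1.7 in/h.
Σ(I−φ)·Δt = d  ⇒  (1.3+1+1.3+1.7 − 4φ)·0.5 = 1.81
φ = (5.300 − 1.81/0.5) / 4 = 0.42 in/h.

φ ≈ 0.42 in/h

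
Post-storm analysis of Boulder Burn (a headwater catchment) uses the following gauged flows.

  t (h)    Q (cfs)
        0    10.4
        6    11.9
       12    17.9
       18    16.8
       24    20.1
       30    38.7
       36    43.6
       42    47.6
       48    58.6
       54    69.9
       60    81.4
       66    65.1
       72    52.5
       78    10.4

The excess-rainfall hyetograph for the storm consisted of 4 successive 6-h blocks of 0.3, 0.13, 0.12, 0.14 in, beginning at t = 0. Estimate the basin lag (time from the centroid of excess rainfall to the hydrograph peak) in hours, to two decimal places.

t_L ≈ 50.13 h

Centroid of excess rainfall: t_c = Σ P_i·t̄_i / ΣP_i = 9.8696 h (block centres at 3, 9, 15, 21 h).
Hydrograph peak occurs at t = 60 h, so basin lag t_L = 60 − 9.8696 = 50.13 h.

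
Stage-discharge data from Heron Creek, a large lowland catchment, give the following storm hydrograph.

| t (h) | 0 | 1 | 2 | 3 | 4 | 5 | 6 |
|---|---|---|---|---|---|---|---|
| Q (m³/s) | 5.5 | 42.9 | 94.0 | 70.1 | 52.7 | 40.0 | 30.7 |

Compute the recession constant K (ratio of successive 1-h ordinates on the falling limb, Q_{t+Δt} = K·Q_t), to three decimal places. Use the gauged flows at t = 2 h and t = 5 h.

Using the recession-limb readings at t = 2 h and t = 5 h: Q falls from 94.0 to 40.0 m³/s over 3 intervals.
K = (Q₂/Q₁)^(1/3) = (40.0/94.0)^(1/3) = 0.752.

K ≈ 0.752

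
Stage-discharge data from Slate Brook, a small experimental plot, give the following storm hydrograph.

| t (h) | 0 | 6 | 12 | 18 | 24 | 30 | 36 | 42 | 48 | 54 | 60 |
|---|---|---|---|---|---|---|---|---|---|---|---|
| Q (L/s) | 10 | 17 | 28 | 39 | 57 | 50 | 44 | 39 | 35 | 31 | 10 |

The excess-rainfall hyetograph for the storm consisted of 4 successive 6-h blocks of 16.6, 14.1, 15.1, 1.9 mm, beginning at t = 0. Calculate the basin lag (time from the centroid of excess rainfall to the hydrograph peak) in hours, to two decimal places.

t_L ≈ 14.71 h

Centroid of excess rainfall: t_c = Σ P_i·t̄_i / ΣP_i = 9.2893 h (block centres at 3, 9, 15, 21 h).
Hydrograph peak occurs at t = 24 h, so basin lag t_L = 24 − 9.2893 = 14.71 h.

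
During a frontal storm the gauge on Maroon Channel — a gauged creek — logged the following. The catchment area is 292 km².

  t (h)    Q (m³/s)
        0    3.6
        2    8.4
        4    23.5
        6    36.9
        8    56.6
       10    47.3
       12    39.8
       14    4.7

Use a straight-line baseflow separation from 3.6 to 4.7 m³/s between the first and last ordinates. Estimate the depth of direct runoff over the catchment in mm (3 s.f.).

Direct runoff: 0.00, 4.64, 19.59, 32.83, 52.37, 42.91, 35.26, 0.00 m³/s; ΣQ_DR = 187.6 m³/s.
V = ΣQ_DR · Δt = 187.6 × 7200 s = 1.351 × 10^6 m³.
Over A = 292 km², depth = V / A = 4.63 mm.

d ≈ 4.63 mm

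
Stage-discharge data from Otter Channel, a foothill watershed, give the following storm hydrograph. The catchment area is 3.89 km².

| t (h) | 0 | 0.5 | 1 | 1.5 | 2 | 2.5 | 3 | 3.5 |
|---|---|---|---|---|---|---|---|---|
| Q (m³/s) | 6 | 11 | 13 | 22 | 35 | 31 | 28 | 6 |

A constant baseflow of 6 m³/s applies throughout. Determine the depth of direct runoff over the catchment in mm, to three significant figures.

Direct runoff: 0.0, 5.0, 7.0, 16.0, 29.0, 25.0, 22.0, 0.0 m³/s; ΣQ_DR = 104.0 m³/s.
V = ΣQ_DR · Δt = 104.0 × 1800 s = 1.872 × 10^5 m³.
Over A = 3.89 km², depth = V / A = 48.1 mm.

d ≈ 48.1 mm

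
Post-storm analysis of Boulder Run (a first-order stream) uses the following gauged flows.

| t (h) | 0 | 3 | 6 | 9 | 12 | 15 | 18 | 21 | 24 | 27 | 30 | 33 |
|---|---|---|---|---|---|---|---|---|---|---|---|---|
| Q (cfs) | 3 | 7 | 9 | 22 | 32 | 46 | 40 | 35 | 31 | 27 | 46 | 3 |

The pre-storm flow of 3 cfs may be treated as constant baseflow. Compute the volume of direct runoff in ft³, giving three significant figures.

Direct-runoff ordinates (Q − Q_b): 0.0, 4.0, 6.0, 19.0, 29.0, 43.0, 37.0, 32.0, 28.0, 24.0, 43.0, 0.0 cfs.
ΣQ_DR = 265.0 cfs.
With Δt = 3 h = 10800 s, V = ΣQ_DR · Δt = 265.0 × 10800 = 2.86 × 10^6 ft³.

V ≈ 2.86 × 10^6 ft³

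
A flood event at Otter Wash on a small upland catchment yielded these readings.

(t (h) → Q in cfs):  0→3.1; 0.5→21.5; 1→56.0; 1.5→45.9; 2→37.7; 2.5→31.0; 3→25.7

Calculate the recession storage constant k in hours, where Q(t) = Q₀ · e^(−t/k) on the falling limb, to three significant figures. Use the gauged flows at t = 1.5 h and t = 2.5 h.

On the falling limb, Q drops from 45.9 to 31.0 cfs between t = 1.5 h and t = 2.5 h (Δt = 1 h).
k = −Δt / ln(Q₂/Q₁) = −1 / ln(31.0/45.9) = 2.55 h.

k ≈ 2.55 h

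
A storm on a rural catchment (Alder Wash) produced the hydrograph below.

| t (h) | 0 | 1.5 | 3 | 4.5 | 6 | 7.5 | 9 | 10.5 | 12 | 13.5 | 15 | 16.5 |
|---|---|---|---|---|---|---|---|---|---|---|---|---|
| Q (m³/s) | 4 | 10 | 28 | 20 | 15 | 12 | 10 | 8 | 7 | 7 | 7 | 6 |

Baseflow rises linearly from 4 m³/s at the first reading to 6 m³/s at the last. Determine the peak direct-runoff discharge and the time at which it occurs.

Subtracting baseflow gives direct-runoff ordinates: 0.00, 5.82, 23.64, 15.45, 10.27, 7.09, 4.91, 2.73, 1.55, 1.36, 1.18, 0.00 m³/s.
The maximum is 23.64 m³/s, occurring at the reading for t = 3 h.

Q_p = 23.64 m³/s at t = 3 h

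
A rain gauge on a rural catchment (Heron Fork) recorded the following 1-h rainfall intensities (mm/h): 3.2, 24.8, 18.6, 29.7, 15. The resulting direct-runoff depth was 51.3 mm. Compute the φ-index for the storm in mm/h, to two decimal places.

φ ≈ 9.20 mm/h

Only the 4 blocks with intensity above φ contribute runoff: 24.8, 18.6, 29.7, 15 mm/h.
Σ(I−φ)·Δt = d  ⇒  (24.8+18.6+29.7+15 − 4φ)·1 = 51.3
φ = (88.10 − 51.3/1) / 4 = 9.20 mm/h.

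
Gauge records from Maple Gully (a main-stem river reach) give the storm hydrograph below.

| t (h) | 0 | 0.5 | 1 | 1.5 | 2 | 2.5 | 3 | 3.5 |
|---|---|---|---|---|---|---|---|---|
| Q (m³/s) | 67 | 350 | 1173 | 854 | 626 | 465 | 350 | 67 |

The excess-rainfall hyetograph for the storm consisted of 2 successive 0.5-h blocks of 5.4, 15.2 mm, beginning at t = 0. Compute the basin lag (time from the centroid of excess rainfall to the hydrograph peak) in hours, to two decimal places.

Centroid of excess rainfall: t_c = Σ P_i·t̄_i / ΣP_i = 0.6189 h (block centres at 0.25, 0.75 h).
Hydrograph peak occurs at t = 1 h, so basin lag t_L = 1 − 0.6189 = 0.38 h.

t_L ≈ 0.38 h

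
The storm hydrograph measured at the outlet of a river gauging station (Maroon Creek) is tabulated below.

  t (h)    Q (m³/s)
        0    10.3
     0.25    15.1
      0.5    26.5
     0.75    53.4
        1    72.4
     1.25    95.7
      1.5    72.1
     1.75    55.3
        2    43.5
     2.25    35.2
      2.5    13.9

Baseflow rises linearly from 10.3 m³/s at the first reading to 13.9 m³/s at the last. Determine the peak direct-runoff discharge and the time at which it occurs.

Q_p = 83.60 m³/s at t = 1.25 h

Subtracting baseflow gives direct-runoff ordinates: 0.00, 4.44, 15.48, 42.02, 60.66, 83.60, 59.64, 42.48, 30.32, 21.66, 0.00 m³/s.
The maximum is 83.60 m³/s, occurring at the reading for t = 1.25 h.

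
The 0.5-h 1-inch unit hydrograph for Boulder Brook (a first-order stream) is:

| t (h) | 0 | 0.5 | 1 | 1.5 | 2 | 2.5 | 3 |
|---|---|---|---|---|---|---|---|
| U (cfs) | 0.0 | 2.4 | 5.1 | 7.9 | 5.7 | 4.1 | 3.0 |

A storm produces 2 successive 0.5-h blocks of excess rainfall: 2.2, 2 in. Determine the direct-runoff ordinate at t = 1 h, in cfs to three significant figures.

Q ≈ 16.0 cfs

By discrete convolution, Q_j = Σ (P_i / 1 in) · U_{j−i}.
At t = 1 h (j=2): Q = (2.2/1)·5.1 + (2/1)·2.4 = 16.0 cfs.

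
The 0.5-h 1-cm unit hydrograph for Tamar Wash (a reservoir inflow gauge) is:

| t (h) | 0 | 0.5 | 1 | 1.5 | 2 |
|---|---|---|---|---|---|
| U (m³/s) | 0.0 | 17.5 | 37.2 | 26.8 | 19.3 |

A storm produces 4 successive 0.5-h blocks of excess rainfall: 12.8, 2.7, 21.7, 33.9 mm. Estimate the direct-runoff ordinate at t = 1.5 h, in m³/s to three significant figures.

By discrete convolution, Q_j = Σ (P_i / 10 mm) · U_{j−i}.
At t = 1.5 h (j=3): Q = (12.8/10)·26.8 + (2.7/10)·37.2 + (21.7/10)·17.5 + (33.9/10)·0.0 = 82.3 m³/s.

Q ≈ 82.3 m³/s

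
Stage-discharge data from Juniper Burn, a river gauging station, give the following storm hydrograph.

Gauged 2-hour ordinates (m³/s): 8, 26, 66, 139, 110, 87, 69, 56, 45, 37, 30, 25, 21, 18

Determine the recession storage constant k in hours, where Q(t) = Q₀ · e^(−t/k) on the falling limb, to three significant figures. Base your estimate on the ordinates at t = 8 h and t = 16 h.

k ≈ 8.95 h

On the falling limb, Q drops from 110 to 45 m³/s between t = 8 h and t = 16 h (Δt = 8 h).
k = −Δt / ln(Q₂/Q₁) = −8 / ln(45/110) = 8.95 h.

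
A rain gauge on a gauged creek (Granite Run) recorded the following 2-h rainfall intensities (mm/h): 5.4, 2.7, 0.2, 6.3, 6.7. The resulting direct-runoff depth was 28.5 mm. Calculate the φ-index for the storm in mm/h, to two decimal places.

Only the 4 blocks with intensity above φ contribute runoff: 5.4, 2.7, 6.3, 6.7 mm/h.
Σ(I−φ)·Δt = d  ⇒  (5.4+2.7+6.3+6.7 − 4φ)·2 = 28.5
φ = (21.10 − 28.5/2) / 4 = 1.71 mm/h.

φ ≈ 1.71 mm/h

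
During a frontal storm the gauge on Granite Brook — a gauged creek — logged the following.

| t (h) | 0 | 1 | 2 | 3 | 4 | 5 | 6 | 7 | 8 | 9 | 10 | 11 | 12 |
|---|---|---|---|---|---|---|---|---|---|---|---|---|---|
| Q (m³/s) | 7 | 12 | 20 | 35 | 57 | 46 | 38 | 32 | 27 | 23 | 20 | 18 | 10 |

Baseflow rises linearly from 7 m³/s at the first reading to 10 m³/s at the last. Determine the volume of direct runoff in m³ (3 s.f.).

V ≈ 8.44 × 10^5 m³

Direct-runoff ordinates (Q − Q_b): 0.00, 4.75, 12.50, 27.25, 49.00, 37.75, 29.50, 23.25, 18.00, 13.75, 10.50, 8.25, 0.00 m³/s.
ΣQ_DR = 234.5 m³/s.
With Δt = 1 h = 3600 s, V = ΣQ_DR · Δt = 234.5 × 3600 = 8.44 × 10^5 m³.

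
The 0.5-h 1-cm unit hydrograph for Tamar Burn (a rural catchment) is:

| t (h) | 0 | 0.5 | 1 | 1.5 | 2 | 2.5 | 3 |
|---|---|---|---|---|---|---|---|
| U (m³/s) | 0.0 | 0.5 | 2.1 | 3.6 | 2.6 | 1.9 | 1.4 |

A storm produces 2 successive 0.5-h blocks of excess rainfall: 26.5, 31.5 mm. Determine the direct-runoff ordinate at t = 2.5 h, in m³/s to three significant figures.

By discrete convolution, Q_j = Σ (P_i / 10 mm) · U_{j−i}.
At t = 2.5 h (j=5): Q = (26.5/10)·1.9 + (31.5/10)·2.6 = 13.2 m³/s.

Q ≈ 13.2 m³/s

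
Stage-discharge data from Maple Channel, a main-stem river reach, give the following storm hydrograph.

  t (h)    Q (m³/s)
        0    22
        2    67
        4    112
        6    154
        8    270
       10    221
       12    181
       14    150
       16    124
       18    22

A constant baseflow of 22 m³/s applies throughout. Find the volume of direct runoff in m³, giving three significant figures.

Direct-runoff ordinates (Q − Q_b): 0.0, 45.0, 90.0, 132.0, 248.0, 199.0, 159.0, 128.0, 102.0, 0.0 m³/s.
ΣQ_DR = 1103 m³/s.
With Δt = 2 h = 7200 s, V = ΣQ_DR · Δt = 1103 × 7200 = 7.94 × 10^6 m³.

V ≈ 7.94 × 10^6 m³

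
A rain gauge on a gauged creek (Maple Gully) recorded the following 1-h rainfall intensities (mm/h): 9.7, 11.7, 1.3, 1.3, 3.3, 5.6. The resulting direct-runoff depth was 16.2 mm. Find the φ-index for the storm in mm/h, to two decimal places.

Only the 3 blocks with intensity above φ contribute runoff: 9.7, 11.7, 5.6 mm/h.
Σ(I−φ)·Δt = d  ⇒  (9.7+11.7+5.6 − 3φ)·1 = 16.2
φ = (27.00 − 16.2/1) / 3 = 3.60 mm/h.

φ ≈ 3.60 mm/h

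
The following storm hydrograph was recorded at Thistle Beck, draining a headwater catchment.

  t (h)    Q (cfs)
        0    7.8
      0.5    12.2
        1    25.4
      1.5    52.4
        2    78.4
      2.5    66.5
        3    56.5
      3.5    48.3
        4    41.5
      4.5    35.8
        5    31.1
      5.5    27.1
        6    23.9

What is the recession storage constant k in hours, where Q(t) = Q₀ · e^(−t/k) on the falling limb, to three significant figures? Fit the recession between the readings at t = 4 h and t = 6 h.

On the falling limb, Q drops from 41.5 to 23.9 cfs between t = 4 h and t = 6 h (Δt = 2 h).
k = −Δt / ln(Q₂/Q₁) = −2 / ln(23.9/41.5) = 3.62 h.

k ≈ 3.62 h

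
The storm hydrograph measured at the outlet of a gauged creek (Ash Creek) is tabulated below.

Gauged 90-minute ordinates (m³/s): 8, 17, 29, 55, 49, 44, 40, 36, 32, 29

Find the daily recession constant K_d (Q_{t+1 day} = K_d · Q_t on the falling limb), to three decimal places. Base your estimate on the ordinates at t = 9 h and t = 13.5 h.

K_d ≈ 0.180

Between t = 9 h and t = 13.5 h the flow falls from 40 to 29 m³/s over 3×1.5 h = 4.5 h.
Per-interval ratio K = (29/40)^(1/3) = 0.8984; K_d = K^(24/1.5) = 0.180.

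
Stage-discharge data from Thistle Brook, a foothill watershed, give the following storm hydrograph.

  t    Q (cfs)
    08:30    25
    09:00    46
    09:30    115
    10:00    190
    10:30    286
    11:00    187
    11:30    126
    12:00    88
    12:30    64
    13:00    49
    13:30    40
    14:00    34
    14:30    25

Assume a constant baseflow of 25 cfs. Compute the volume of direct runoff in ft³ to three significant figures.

V ≈ 1.71 × 10^6 ft³

Direct-runoff ordinates (Q − Q_b): 0.0, 21.0, 90.0, 165.0, 261.0, 162.0, 101.0, 63.0, 39.0, 24.0, 15.0, 9.0, 0.0 cfs.
ΣQ_DR = 950.0 cfs.
With Δt = 0.5 h = 1800 s, V = ΣQ_DR · Δt = 950.0 × 1800 = 1.71 × 10^6 ft³.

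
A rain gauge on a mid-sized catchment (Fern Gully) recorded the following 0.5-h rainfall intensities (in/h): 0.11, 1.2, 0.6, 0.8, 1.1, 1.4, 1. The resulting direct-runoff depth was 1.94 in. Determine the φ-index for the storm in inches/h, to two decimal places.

φ ≈ 0.37 in/h

Only the 6 blocks with intensity above φ contribute runoff: 1.2, 0.6, 0.8, 1.1, 1.4, 1 in/h.
Σ(I−φ)·Δt = d  ⇒  (1.2+0.6+0.8+1.1+1.4+1 − 6φ)·0.5 = 1.94
φ = (6.100 − 1.94/0.5) / 6 = 0.37 in/h.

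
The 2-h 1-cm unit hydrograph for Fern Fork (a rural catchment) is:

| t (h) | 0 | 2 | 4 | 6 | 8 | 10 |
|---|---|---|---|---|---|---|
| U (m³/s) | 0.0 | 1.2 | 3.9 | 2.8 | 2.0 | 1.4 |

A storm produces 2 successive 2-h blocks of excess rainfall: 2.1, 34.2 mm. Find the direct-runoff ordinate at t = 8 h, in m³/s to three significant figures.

Q ≈ 10.0 m³/s

By discrete convolution, Q_j = Σ (P_i / 10 mm) · U_{j−i}.
At t = 8 h (j=4): Q = (2.1/10)·2.0 + (34.2/10)·2.8 = 10.0 m³/s.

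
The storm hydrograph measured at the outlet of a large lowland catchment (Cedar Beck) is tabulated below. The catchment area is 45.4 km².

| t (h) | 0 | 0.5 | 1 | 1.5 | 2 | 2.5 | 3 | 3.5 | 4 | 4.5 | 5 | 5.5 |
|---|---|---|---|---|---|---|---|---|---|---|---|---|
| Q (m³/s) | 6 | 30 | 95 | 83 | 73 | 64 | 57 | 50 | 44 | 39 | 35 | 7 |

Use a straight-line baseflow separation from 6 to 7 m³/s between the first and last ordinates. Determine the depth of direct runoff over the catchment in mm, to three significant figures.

Direct runoff: 0.00, 23.91, 88.82, 76.73, 66.64, 57.55, 50.45, 43.36, 37.27, 32.18, 28.09, 0.00 m³/s; ΣQ_DR = 505.0 m³/s.
V = ΣQ_DR · Δt = 505.0 × 1800 s = 9.090 × 10^5 m³.
Over A = 45.4 km², depth = V / A = 20.0 mm.

d ≈ 20.0 mm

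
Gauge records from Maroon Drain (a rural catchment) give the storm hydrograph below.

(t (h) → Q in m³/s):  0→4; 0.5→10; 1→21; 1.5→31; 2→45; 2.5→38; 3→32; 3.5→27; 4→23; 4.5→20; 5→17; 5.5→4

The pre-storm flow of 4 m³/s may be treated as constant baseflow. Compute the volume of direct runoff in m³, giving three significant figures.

Direct-runoff ordinates (Q − Q_b): 0.0, 6.0, 17.0, 27.0, 41.0, 34.0, 28.0, 23.0, 19.0, 16.0, 13.0, 0.0 m³/s.
ΣQ_DR = 224.0 m³/s.
With Δt = 0.5 h = 1800 s, V = ΣQ_DR · Δt = 224.0 × 1800 = 4.03 × 10^5 m³.

V ≈ 4.03 × 10^5 m³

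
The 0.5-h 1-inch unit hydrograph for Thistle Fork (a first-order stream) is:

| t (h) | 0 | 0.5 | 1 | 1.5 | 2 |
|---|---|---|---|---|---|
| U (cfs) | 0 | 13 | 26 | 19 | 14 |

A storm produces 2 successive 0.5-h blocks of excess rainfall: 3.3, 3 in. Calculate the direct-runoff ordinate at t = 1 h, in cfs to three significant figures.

By discrete convolution, Q_j = Σ (P_i / 1 in) · U_{j−i}.
At t = 1 h (j=2): Q = (3.3/1)·26 + (3/1)·13 = 125 cfs.

Q ≈ 125 cfs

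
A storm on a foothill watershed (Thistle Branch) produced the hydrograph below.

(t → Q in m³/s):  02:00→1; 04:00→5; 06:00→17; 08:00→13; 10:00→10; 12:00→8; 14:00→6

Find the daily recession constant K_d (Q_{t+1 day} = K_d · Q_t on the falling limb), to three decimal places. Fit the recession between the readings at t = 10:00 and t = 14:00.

Between t = 10:00 and t = 14:00 the flow falls from 10 to 6 m³/s over 2×2 h = 4 h.
Per-interval ratio K = (6/10)^(1/2) = 0.7746; K_d = K^(24/2) = 0.047.

K_d ≈ 0.047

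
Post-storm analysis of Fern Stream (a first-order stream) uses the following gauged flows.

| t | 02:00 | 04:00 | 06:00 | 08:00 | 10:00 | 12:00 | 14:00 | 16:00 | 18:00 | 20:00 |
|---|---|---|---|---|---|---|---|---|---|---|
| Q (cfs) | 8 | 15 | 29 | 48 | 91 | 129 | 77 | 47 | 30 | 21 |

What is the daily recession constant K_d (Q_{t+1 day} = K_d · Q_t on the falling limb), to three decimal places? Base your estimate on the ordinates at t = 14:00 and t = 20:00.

Between t = 14:00 and t = 20:00 the flow falls from 77 to 21 cfs over 3×2 h = 6 h.
Per-interval ratio K = (21/77)^(1/3) = 0.6485; K_d = K^(24/2) = 0.006.

K_d ≈ 0.006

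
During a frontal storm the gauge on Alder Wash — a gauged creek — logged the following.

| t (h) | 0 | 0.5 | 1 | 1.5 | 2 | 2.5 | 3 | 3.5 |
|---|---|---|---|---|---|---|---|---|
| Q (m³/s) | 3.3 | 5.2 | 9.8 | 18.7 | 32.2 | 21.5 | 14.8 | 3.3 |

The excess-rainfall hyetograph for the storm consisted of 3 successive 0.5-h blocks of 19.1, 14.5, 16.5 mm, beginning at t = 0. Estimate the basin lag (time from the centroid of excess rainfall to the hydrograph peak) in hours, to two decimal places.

t_L ≈ 1.28 h

Centroid of excess rainfall: t_c = Σ P_i·t̄_i / ΣP_i = 0.7241 h (block centres at 0.25, 0.75, 1.25 h).
Hydrograph peak occurs at t = 2 h, so basin lag t_L = 2 − 0.7241 = 1.28 h.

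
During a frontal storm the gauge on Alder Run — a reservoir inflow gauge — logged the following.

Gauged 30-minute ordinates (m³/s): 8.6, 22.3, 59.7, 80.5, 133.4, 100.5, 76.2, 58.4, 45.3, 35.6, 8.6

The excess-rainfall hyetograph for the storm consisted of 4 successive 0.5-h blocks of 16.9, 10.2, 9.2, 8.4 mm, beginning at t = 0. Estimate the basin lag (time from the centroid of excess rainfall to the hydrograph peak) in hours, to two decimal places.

t_L ≈ 1.15 h

Centroid of excess rainfall: t_c = Σ P_i·t̄_i / ΣP_i = 0.8518 h (block centres at 0.25, 0.75, 1.25, 1.75 h).
Hydrograph peak occurs at t = 2 h, so basin lag t_L = 2 − 0.8518 = 1.15 h.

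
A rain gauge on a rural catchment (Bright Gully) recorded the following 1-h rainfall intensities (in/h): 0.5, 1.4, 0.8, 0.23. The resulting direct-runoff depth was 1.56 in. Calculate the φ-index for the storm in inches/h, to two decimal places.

φ ≈ 0.38 in/h

Only the 3 blocks with intensity above φ contribute runoff: 0.5, 1.4, 0.8 in/h.
Σ(I−φ)·Δt = d  ⇒  (0.5+1.4+0.8 − 3φ)·1 = 1.56
φ = (2.700 − 1.56/1) / 3 = 0.38 in/h.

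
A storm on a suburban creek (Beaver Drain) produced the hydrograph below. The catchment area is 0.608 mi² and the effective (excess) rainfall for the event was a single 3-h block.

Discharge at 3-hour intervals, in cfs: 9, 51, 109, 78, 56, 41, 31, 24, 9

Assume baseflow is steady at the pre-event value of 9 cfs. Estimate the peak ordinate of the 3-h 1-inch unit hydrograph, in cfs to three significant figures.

U_p ≈ 40.0 cfs

Direct runoff: 0.0, 42.0, 100.0, 69.0, 47.0, 32.0, 22.0, 15.0, 0.0 cfs; ΣQ_DR = 327.0 cfs, peak = 100.0 cfs.
Runoff depth d = ΣQ_DR·Δt / A = 327.0 × 10800 / (0.608 mi²) = 2.500 in.
The 1-inch UH is the DRH scaled by (1 in)/d, so U_p = 100.0 × 1/2.500 = 40.0 cfs.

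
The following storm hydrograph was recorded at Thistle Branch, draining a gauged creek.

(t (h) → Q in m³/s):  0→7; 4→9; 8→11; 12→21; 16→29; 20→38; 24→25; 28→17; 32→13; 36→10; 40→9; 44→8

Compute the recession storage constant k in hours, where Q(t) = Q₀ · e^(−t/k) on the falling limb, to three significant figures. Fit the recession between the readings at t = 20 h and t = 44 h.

On the falling limb, Q drops from 38 to 8 m³/s between t = 20 h and t = 44 h (Δt = 24 h).
k = −Δt / ln(Q₂/Q₁) = −24 / ln(8/38) = 15.4 h.

k ≈ 15.4 h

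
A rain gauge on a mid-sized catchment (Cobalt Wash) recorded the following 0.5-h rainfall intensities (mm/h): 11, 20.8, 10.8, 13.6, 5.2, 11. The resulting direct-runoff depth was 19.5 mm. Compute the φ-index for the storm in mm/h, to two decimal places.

φ ≈ 5.64 mm/h

Only the 5 blocks with intensity above φ contribute runoff: 11, 20.8, 10.8, 13.6, 11 mm/h.
Σ(I−φ)·Δt = d  ⇒  (11+20.8+10.8+13.6+11 − 5φ)·0.5 = 19.5
φ = (67.20 − 19.5/0.5) / 5 = 5.64 mm/h.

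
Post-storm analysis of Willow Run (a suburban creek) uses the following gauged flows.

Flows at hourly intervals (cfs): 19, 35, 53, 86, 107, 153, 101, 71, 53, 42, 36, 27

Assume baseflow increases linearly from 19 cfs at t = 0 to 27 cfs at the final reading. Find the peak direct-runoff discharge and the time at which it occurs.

Subtracting baseflow gives direct-runoff ordinates: 0.00, 15.27, 32.55, 64.82, 85.09, 130.36, 77.64, 46.91, 28.18, 16.45, 9.73, 0.00 cfs.
The maximum is 130.36 cfs, occurring at the reading for t = 5 h.

Q_p = 130.36 cfs at t = 5 h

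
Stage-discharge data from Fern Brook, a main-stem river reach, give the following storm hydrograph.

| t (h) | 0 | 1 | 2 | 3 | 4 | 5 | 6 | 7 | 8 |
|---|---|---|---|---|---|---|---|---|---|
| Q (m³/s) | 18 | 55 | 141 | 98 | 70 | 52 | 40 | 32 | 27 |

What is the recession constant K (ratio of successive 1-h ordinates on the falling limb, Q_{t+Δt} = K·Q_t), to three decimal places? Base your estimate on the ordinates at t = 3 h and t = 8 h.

K ≈ 0.773

Using the recession-limb readings at t = 3 h and t = 8 h: Q falls from 98 to 27 m³/s over 5 intervals.
K = (Q₂/Q₁)^(1/5) = (27/98)^(1/5) = 0.773.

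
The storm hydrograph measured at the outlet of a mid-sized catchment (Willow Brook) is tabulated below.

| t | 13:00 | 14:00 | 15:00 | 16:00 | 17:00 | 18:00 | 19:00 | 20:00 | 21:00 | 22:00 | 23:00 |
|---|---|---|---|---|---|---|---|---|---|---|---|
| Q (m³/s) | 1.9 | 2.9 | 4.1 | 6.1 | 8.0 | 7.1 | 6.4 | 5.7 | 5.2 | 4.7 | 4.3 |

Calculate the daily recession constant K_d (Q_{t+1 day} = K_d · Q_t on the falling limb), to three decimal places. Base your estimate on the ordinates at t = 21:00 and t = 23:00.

Between t = 21:00 and t = 23:00 the flow falls from 5.2 to 4.3 m³/s over 2×1 h = 2 h.
Per-interval ratio K = (4.3/5.2)^(1/2) = 0.9094; K_d = K^(24/1) = 0.102.

K_d ≈ 0.102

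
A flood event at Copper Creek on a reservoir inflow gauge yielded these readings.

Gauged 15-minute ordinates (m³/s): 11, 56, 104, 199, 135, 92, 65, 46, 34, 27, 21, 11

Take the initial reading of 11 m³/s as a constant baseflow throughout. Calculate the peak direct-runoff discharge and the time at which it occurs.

Q_p = 188.0 m³/s at t = 0.75 h

Subtracting baseflow gives direct-runoff ordinates: 0.0, 45.0, 93.0, 188.0, 124.0, 81.0, 54.0, 35.0, 23.0, 16.0, 10.0, 0.0 m³/s.
The maximum is 188.0 m³/s, occurring at the reading for t = 0.75 h.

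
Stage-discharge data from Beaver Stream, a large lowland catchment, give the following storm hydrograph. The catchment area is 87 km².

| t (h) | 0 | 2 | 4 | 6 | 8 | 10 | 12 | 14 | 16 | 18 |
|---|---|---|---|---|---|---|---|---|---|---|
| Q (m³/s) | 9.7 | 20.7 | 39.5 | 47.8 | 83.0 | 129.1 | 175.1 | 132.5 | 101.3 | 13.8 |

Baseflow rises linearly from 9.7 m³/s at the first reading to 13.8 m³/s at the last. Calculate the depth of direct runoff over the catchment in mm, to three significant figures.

d ≈ 52.6 mm

Direct runoff: 0.00, 10.54, 28.89, 36.73, 71.48, 117.12, 162.67, 119.61, 87.96, 0.00 m³/s; ΣQ_DR = 635.0 m³/s.
V = ΣQ_DR · Δt = 635.0 × 7200 s = 4.572 × 10^6 m³.
Over A = 87 km², depth = V / A = 52.6 mm.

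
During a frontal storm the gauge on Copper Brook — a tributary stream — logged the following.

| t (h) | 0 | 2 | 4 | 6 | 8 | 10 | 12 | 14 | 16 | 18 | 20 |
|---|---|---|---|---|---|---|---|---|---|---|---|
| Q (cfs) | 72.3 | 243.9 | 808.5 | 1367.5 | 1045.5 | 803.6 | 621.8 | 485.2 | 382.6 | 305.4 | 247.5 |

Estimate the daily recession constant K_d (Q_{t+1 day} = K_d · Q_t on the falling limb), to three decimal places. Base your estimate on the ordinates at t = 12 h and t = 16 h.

K_d ≈ 0.054

Between t = 12 h and t = 16 h the flow falls from 621.8 to 382.6 cfs over 2×2 h = 4 h.
Per-interval ratio K = (382.6/621.8)^(1/2) = 0.7844; K_d = K^(24/2) = 0.054.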